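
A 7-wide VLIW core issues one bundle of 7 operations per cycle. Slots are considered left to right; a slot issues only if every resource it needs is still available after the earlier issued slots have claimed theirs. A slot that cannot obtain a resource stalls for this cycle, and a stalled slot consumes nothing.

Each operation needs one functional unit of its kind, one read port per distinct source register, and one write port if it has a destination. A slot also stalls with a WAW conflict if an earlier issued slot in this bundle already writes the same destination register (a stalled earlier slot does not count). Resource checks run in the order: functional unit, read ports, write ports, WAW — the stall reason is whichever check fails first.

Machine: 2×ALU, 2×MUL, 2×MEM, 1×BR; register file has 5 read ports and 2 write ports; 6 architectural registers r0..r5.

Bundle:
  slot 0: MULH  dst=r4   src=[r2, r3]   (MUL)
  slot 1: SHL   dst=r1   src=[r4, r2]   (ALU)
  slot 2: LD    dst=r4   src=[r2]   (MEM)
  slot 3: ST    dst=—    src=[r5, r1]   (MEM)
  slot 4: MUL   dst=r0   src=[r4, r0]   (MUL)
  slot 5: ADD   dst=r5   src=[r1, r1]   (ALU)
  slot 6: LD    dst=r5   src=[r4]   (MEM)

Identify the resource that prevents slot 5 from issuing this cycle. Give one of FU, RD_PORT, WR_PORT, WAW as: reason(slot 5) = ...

reason(slot 5) = WR_PORT

  0. MUL→r4 ⇒ go  {2A/1Mu/2Ld/1B | 3r 1w}
  1. ALU→r1 ⇒ go  {1A/1Mu/2Ld/1B | 1r 0w}
  2. MEM→r4 ⇒ no(WR_PORT)  {1A/1Mu/2Ld/1B | 1r 0w}
  3. MEM ⇒ no(RD_PORT)  {1A/1Mu/2Ld/1B | 1r 0w}
  4. MUL→r0 ⇒ no(RD_PORT)  {1A/1Mu/2Ld/1B | 1r 0w}
  5. ALU→r5 ⇒ no(WR_PORT)  {1A/1Mu/2Ld/1B | 1r 0w}
  6. MEM→r5 ⇒ no(WR_PORT)  {1A/1Mu/2Ld/1B | 1r 0w}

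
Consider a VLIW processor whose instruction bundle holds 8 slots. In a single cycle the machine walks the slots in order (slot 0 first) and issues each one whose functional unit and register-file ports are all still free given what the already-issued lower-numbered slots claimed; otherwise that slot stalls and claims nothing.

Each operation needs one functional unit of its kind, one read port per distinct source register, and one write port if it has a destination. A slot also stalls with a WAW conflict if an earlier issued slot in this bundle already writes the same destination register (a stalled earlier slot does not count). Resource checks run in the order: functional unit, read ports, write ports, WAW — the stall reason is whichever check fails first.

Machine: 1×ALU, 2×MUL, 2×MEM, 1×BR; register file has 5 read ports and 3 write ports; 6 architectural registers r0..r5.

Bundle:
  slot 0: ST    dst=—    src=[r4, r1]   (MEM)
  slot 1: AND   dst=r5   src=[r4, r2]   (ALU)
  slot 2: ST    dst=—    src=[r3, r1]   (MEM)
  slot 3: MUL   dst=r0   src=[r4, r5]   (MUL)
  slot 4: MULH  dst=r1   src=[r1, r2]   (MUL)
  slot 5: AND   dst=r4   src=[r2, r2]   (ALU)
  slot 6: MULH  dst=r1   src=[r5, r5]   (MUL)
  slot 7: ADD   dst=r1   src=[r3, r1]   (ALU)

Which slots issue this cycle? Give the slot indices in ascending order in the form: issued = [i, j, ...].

issued = [0, 1, 6]

(0) want 1×MEM +2rd +0wr — yes → AL1|MU2|ME1|BR1|rd3|wr3
(1) want 1×ALU +2rd +1wr — yes → AL0|MU2|ME1|BR1|rd1|wr2
(2) want 1×MEM +2rd +0wr — RD_PORT → AL0|MU2|ME1|BR1|rd1|wr2
(3) want 1×MUL +2rd +1wr — RD_PORT → AL0|MU2|ME1|BR1|rd1|wr2
(4) want 1×MUL +2rd +1wr — RD_PORT → AL0|MU2|ME1|BR1|rd1|wr2
(5) want 1×ALU +1rd +1wr — FU → AL0|MU2|ME1|BR1|rd1|wr2
(6) want 1×MUL +1rd +1wr — yes → AL0|MU1|ME1|BR1|rd0|wr1
(7) want 1×ALU +2rd +1wr — FU → AL0|MU1|ME1|BR1|rd0|wr1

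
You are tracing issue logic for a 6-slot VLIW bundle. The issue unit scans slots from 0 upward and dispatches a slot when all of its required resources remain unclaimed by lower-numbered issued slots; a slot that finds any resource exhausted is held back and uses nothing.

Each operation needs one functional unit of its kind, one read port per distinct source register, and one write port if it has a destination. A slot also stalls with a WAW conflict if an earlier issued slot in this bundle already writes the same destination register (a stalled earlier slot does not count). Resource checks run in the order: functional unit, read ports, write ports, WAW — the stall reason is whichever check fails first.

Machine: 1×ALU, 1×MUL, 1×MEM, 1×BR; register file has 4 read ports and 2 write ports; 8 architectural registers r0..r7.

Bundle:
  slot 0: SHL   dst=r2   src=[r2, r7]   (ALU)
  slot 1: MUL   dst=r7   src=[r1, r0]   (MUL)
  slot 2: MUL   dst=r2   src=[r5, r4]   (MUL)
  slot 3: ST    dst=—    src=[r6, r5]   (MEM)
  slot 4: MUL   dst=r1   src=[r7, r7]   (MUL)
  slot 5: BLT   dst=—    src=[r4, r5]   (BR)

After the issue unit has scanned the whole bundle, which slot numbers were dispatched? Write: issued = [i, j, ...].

issued = [0, 1]

#0 ALU src=r2,r7 dispatched  <A:0 Mu:1 Ld:1 B:1 rd:2 wr:1>
#1 MUL src=r1,r0 dispatched  <A:0 Mu:0 Ld:1 B:1 rd:0 wr:0>
#2 MUL src=r5,r4 held:FU  <A:0 Mu:0 Ld:1 B:1 rd:0 wr:0>
#3 MEM src=r6,r5 held:RD_PORT  <A:0 Mu:0 Ld:1 B:1 rd:0 wr:0>
#4 MUL src=r7,r7 held:FU  <A:0 Mu:0 Ld:1 B:1 rd:0 wr:0>
#5 BR src=r4,r5 held:RD_PORT  <A:0 Mu:0 Ld:1 B:1 rd:0 wr:0>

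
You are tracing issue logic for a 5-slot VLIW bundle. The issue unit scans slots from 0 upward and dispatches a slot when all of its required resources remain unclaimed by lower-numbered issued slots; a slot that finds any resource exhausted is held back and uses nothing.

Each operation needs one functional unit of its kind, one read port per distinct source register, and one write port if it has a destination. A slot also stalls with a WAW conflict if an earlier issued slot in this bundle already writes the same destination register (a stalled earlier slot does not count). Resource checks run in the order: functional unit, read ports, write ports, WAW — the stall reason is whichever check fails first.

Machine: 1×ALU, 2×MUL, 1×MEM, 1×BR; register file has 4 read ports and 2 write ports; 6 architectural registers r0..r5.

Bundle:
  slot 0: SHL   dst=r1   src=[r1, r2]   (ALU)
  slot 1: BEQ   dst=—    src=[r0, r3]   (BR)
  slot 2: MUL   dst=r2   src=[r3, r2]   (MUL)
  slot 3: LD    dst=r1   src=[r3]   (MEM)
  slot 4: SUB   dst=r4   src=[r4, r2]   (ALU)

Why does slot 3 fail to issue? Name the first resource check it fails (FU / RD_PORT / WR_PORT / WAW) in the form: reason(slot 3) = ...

reason(slot 3) = RD_PORT

(0) want 1×ALU +2rd +1wr — yes → AL0|MU2|ME1|BR1|rd2|wr1
(1) want 1×BR +2rd +0wr — yes → AL0|MU2|ME1|BR0|rd0|wr1
(2) want 1×MUL +2rd +1wr — RD_PORT → AL0|MU2|ME1|BR0|rd0|wr1
(3) want 1×MEM +1rd +1wr — RD_PORT → AL0|MU2|ME1|BR0|rd0|wr1
(4) want 1×ALU +2rd +1wr — FU → AL0|MU2|ME1|BR0|rd0|wr1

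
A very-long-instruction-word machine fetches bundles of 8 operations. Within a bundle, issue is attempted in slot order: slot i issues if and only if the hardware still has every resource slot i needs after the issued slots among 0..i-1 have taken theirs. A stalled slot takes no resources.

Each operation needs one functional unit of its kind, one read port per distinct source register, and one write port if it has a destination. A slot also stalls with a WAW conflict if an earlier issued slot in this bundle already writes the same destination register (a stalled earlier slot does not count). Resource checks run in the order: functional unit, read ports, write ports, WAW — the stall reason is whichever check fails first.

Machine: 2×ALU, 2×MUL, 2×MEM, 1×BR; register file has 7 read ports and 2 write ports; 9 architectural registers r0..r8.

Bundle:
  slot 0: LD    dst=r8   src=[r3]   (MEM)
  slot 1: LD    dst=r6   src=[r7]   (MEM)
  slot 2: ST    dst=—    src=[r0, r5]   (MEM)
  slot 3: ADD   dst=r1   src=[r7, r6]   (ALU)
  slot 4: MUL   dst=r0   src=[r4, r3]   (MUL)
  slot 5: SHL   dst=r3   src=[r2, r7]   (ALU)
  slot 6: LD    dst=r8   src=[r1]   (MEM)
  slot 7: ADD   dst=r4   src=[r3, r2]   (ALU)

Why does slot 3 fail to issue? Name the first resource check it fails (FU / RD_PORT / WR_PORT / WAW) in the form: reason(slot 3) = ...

  0. MEM→r8 ⇒ go  {2A/2Mu/1Ld/1B | 6r 1w}
  1. MEM→r6 ⇒ go  {2A/2Mu/0Ld/1B | 5r 0w}
  2. MEM ⇒ no(FU)  {2A/2Mu/0Ld/1B | 5r 0w}
  3. ALU→r1 ⇒ no(WR_PORT)  {2A/2Mu/0Ld/1B | 5r 0w}
  4. MUL→r0 ⇒ no(WR_PORT)  {2A/2Mu/0Ld/1B | 5r 0w}
  5. ALU→r3 ⇒ no(WR_PORT)  {2A/2Mu/0Ld/1B | 5r 0w}
  6. MEM→r8 ⇒ no(FU)  {2A/2Mu/0Ld/1B | 5r 0w}
  7. ALU→r4 ⇒ no(WR_PORT)  {2A/2Mu/0Ld/1B | 5r 0w}

reason(slot 3) = WR_PORT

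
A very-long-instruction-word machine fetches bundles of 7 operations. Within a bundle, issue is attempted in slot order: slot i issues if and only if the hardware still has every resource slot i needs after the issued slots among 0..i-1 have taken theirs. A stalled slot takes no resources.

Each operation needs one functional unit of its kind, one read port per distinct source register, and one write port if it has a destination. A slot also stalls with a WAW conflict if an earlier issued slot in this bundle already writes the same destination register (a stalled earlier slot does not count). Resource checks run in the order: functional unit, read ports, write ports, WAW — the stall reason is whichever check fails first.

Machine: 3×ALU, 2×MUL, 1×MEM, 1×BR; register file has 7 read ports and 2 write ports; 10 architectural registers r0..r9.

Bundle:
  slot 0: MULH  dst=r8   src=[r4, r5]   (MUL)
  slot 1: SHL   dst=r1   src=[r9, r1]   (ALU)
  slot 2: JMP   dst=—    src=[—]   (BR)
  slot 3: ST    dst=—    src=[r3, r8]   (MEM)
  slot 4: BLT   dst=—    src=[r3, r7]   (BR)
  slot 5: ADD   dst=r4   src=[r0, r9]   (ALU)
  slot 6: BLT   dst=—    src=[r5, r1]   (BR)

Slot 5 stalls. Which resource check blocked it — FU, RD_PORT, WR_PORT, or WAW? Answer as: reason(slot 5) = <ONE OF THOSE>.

[0] MUL needs rd=2 wr=1: ok; after: ALU=3 MUL=1 MEM=1 BR=1, R=5, W=1
[1] ALU needs rd=2 wr=1: ok; after: ALU=2 MUL=1 MEM=1 BR=1, R=3, W=0
[2] BR needs rd=0 wr=0: ok; after: ALU=2 MUL=1 MEM=1 BR=0, R=3, W=0
[3] MEM needs rd=2 wr=0: ok; after: ALU=2 MUL=1 MEM=0 BR=0, R=1, W=0
[4] BR needs rd=2 wr=0: FU; after: ALU=2 MUL=1 MEM=0 BR=0, R=1, W=0
[5] ALU needs rd=2 wr=1: RD_PORT; after: ALU=2 MUL=1 MEM=0 BR=0, R=1, W=0
[6] BR needs rd=2 wr=0: FU; after: ALU=2 MUL=1 MEM=0 BR=0, R=1, W=0

reason(slot 5) = RD_PORT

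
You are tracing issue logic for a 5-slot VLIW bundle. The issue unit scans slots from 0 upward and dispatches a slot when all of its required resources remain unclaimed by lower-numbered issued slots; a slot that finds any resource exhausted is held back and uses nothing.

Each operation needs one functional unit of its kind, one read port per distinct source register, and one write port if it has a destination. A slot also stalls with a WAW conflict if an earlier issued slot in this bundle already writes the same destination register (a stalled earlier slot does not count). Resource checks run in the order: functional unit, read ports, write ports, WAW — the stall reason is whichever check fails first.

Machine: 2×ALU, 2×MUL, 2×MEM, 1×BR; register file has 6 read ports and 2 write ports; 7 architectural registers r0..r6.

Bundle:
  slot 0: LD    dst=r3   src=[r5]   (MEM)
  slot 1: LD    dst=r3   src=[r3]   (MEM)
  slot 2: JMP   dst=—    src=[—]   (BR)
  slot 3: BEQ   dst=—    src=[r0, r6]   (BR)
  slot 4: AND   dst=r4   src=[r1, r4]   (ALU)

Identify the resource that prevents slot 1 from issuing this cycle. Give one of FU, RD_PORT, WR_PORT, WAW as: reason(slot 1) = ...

#0 MEM src=r5 dispatched  <A:2 Mu:2 Ld:1 B:1 rd:5 wr:1>
#1 MEM src=r3 held:WAW  <A:2 Mu:2 Ld:1 B:1 rd:5 wr:1>
#2 BR src=- dispatched  <A:2 Mu:2 Ld:1 B:0 rd:5 wr:1>
#3 BR src=r0,r6 held:FU  <A:2 Mu:2 Ld:1 B:0 rd:5 wr:1>
#4 ALU src=r1,r4 dispatched  <A:1 Mu:2 Ld:1 B:0 rd:3 wr:0>

reason(slot 1) = WAW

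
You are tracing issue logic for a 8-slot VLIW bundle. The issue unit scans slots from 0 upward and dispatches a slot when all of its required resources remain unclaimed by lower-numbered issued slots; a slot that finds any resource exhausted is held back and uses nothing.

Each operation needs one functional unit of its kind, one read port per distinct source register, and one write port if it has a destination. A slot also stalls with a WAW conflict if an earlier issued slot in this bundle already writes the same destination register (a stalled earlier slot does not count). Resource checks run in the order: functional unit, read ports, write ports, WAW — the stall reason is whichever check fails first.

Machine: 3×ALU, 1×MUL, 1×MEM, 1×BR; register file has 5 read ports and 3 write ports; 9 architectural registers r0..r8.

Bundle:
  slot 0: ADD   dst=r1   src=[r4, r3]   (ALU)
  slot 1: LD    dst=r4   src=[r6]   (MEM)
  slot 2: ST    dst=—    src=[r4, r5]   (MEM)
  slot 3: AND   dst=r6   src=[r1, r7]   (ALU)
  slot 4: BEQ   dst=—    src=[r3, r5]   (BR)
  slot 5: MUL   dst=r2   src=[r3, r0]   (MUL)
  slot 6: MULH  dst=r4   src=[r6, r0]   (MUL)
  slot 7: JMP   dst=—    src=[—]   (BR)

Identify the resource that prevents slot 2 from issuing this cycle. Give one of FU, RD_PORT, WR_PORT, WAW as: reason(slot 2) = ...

reason(slot 2) = FU

(0) want 1×ALU +2rd +1wr — yes → AL2|MU1|ME1|BR1|rd3|wr2
(1) want 1×MEM +1rd +1wr — yes → AL2|MU1|ME0|BR1|rd2|wr1
(2) want 1×MEM +2rd +0wr — FU → AL2|MU1|ME0|BR1|rd2|wr1
(3) want 1×ALU +2rd +1wr — yes → AL1|MU1|ME0|BR1|rd0|wr0
(4) want 1×BR +2rd +0wr — RD_PORT → AL1|MU1|ME0|BR1|rd0|wr0
(5) want 1×MUL +2rd +1wr — RD_PORT → AL1|MU1|ME0|BR1|rd0|wr0
(6) want 1×MUL +2rd +1wr — RD_PORT → AL1|MU1|ME0|BR1|rd0|wr0
(7) want 1×BR +0rd +0wr — yes → AL1|MU1|ME0|BR0|rd0|wr0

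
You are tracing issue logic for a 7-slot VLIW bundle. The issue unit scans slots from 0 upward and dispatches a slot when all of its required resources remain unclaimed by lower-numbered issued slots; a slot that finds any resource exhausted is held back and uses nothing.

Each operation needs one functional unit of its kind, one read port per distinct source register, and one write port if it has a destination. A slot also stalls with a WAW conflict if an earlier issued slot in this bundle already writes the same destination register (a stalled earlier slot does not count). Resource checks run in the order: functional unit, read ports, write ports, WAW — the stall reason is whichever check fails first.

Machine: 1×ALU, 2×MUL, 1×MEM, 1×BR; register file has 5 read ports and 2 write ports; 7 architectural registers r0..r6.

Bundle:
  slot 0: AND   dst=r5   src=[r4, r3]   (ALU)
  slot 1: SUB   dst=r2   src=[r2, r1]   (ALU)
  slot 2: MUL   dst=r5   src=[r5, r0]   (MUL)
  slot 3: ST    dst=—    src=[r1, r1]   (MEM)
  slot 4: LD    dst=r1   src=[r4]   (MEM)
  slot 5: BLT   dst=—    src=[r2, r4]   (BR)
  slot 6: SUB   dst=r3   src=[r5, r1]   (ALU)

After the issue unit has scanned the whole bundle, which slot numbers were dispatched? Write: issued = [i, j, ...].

slot 0 (ALU): ISSUE — free A0,Mu2,Ld1,B1 rp3 wp1
slot 1 (ALU): stall FU — free A0,Mu2,Ld1,B1 rp3 wp1
slot 2 (MUL): stall WAW — free A0,Mu2,Ld1,B1 rp3 wp1
slot 3 (MEM): ISSUE — free A0,Mu2,Ld0,B1 rp2 wp1
slot 4 (MEM): stall FU — free A0,Mu2,Ld0,B1 rp2 wp1
slot 5 (BR): ISSUE — free A0,Mu2,Ld0,B0 rp0 wp1
slot 6 (ALU): stall FU — free A0,Mu2,Ld0,B0 rp0 wp1

issued = [0, 3, 5]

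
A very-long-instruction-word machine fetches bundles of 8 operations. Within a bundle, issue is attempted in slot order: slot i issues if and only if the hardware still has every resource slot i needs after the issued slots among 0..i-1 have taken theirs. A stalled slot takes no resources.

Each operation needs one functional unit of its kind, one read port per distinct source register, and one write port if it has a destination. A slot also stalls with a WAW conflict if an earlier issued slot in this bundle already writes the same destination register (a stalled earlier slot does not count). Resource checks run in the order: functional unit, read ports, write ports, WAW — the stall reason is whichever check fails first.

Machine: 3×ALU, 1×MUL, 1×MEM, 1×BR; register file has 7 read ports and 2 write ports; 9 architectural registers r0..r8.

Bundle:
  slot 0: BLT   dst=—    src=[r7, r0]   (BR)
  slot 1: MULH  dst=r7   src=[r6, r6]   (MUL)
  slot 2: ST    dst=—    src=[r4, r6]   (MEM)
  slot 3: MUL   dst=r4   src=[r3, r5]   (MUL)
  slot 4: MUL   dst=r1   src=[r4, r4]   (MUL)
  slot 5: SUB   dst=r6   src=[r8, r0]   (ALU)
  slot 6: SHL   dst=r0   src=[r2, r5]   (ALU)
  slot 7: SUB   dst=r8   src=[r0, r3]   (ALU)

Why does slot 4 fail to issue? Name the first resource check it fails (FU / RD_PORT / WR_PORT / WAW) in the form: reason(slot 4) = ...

slot 0 (BR): ISSUE — free A3,Mu1,Ld1,B0 rp5 wp2
slot 1 (MUL): ISSUE — free A3,Mu0,Ld1,B0 rp4 wp1
slot 2 (MEM): ISSUE — free A3,Mu0,Ld0,B0 rp2 wp1
slot 3 (MUL): stall FU — free A3,Mu0,Ld0,B0 rp2 wp1
slot 4 (MUL): stall FU — free A3,Mu0,Ld0,B0 rp2 wp1
slot 5 (ALU): ISSUE — free A2,Mu0,Ld0,B0 rp0 wp0
slot 6 (ALU): stall RD_PORT — free A2,Mu0,Ld0,B0 rp0 wp0
slot 7 (ALU): stall RD_PORT — free A2,Mu0,Ld0,B0 rp0 wp0

reason(slot 4) = FU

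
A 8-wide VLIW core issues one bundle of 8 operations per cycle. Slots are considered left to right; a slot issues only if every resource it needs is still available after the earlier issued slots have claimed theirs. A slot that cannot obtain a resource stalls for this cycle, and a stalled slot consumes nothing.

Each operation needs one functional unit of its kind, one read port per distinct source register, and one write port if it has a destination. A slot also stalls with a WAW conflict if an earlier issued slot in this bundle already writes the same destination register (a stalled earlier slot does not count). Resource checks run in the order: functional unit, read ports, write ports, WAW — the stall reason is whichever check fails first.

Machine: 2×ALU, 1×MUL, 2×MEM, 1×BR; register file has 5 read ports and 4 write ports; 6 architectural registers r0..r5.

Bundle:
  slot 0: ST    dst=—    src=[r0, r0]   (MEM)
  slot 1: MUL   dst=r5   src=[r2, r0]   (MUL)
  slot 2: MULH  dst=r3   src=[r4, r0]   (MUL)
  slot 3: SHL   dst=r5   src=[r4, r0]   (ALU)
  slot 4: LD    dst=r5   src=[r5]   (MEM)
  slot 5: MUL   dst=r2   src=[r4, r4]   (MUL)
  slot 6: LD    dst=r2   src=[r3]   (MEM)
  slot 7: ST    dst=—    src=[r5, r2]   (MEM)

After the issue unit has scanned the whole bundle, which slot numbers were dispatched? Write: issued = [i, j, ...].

(0) want 1×MEM +1rd +0wr — yes → AL2|MU1|ME1|BR1|rd4|wr4
(1) want 1×MUL +2rd +1wr — yes → AL2|MU0|ME1|BR1|rd2|wr3
(2) want 1×MUL +2rd +1wr — FU → AL2|MU0|ME1|BR1|rd2|wr3
(3) want 1×ALU +2rd +1wr — WAW → AL2|MU0|ME1|BR1|rd2|wr3
(4) want 1×MEM +1rd +1wr — WAW → AL2|MU0|ME1|BR1|rd2|wr3
(5) want 1×MUL +1rd +1wr — FU → AL2|MU0|ME1|BR1|rd2|wr3
(6) want 1×MEM +1rd +1wr — yes → AL2|MU0|ME0|BR1|rd1|wr2
(7) want 1×MEM +2rd +0wr — FU → AL2|MU0|ME0|BR1|rd1|wr2

issued = [0, 1, 6]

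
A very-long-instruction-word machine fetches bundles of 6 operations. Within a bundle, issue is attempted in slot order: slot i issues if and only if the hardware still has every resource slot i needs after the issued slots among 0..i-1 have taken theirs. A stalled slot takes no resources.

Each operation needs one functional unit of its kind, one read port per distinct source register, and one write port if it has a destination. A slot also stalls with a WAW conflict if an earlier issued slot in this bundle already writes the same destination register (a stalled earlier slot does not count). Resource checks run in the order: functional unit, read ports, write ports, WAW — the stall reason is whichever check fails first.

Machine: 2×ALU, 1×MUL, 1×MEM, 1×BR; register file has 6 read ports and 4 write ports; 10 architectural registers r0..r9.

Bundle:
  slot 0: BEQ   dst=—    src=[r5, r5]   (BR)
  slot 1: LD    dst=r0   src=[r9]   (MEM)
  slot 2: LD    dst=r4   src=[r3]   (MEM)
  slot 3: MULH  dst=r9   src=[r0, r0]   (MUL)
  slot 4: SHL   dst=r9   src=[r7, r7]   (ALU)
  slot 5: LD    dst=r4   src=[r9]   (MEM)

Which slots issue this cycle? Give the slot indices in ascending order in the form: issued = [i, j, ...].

#0 BR src=r5,r5 dispatched  <A:2 Mu:1 Ld:1 B:0 rd:5 wr:4>
#1 MEM src=r9 dispatched  <A:2 Mu:1 Ld:0 B:0 rd:4 wr:3>
#2 MEM src=r3 held:FU  <A:2 Mu:1 Ld:0 B:0 rd:4 wr:3>
#3 MUL src=r0,r0 dispatched  <A:2 Mu:0 Ld:0 B:0 rd:3 wr:2>
#4 ALU src=r7,r7 held:WAW  <A:2 Mu:0 Ld:0 B:0 rd:3 wr:2>
#5 MEM src=r9 held:FU  <A:2 Mu:0 Ld:0 B:0 rd:3 wr:2>

issued = [0, 1, 3]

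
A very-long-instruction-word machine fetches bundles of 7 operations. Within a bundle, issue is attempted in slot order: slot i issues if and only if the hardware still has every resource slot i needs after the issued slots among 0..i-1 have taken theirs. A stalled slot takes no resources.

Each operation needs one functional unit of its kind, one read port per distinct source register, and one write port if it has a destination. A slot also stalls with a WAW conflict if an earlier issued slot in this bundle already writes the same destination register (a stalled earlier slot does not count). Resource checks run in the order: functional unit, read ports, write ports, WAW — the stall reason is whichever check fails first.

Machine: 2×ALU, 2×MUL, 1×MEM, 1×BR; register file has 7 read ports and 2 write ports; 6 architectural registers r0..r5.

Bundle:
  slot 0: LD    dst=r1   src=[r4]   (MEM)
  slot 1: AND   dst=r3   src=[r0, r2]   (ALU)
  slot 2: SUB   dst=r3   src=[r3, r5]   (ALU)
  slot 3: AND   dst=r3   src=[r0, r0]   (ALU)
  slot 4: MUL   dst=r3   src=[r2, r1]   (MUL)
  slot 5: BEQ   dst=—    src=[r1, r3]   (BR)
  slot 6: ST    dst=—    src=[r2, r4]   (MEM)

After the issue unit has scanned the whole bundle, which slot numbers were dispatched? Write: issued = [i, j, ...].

issued = [0, 1, 5]

slot 0 (MEM): ISSUE — free A2,Mu2,Ld0,B1 rp6 wp1
slot 1 (ALU): ISSUE — free A1,Mu2,Ld0,B1 rp4 wp0
slot 2 (ALU): stall WR_PORT — free A1,Mu2,Ld0,B1 rp4 wp0
slot 3 (ALU): stall WR_PORT — free A1,Mu2,Ld0,B1 rp4 wp0
slot 4 (MUL): stall WR_PORT — free A1,Mu2,Ld0,B1 rp4 wp0
slot 5 (BR): ISSUE — free A1,Mu2,Ld0,B0 rp2 wp0
slot 6 (MEM): stall FU — free A1,Mu2,Ld0,B0 rp2 wp0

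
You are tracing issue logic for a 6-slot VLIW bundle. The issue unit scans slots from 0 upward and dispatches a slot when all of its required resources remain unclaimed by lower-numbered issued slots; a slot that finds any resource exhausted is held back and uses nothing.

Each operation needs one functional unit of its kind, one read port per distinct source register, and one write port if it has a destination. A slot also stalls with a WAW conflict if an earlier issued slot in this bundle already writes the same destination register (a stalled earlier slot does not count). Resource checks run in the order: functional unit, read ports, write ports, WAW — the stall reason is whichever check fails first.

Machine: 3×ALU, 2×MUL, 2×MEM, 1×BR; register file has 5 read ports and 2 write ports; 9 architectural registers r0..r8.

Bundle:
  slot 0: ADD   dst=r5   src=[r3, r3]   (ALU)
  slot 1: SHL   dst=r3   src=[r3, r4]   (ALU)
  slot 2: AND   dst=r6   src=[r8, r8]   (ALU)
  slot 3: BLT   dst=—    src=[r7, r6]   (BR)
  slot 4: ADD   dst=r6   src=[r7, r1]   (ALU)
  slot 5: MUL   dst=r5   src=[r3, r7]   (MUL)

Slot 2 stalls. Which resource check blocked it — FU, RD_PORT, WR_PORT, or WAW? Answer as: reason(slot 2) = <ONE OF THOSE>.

reason(slot 2) = WR_PORT

[0] ALU needs rd=1 wr=1: ok; after: ALU=2 MUL=2 MEM=2 BR=1, R=4, W=1
[1] ALU needs rd=2 wr=1: ok; after: ALU=1 MUL=2 MEM=2 BR=1, R=2, W=0
[2] ALU needs rd=1 wr=1: WR_PORT; after: ALU=1 MUL=2 MEM=2 BR=1, R=2, W=0
[3] BR needs rd=2 wr=0: ok; after: ALU=1 MUL=2 MEM=2 BR=0, R=0, W=0
[4] ALU needs rd=2 wr=1: RD_PORT; after: ALU=1 MUL=2 MEM=2 BR=0, R=0, W=0
[5] MUL needs rd=2 wr=1: RD_PORT; after: ALU=1 MUL=2 MEM=2 BR=0, R=0, W=0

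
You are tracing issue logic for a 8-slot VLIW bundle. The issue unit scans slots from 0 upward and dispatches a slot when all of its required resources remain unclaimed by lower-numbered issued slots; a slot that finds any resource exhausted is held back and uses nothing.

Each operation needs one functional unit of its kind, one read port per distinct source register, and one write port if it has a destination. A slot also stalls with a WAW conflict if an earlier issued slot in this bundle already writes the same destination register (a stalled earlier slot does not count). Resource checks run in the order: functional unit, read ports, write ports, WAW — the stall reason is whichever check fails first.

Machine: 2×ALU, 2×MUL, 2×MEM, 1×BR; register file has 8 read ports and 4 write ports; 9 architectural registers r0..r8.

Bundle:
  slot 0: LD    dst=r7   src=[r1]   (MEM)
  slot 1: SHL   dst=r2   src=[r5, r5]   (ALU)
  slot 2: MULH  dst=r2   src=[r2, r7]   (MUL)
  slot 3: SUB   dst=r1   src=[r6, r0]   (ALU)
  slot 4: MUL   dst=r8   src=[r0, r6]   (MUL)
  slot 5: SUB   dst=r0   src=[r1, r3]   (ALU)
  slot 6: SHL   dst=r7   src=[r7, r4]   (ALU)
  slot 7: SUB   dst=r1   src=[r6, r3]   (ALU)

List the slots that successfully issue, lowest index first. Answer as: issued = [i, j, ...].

  0. MEM→r7 ⇒ go  {2A/2Mu/1Ld/1B | 7r 3w}
  1. ALU→r2 ⇒ go  {1A/2Mu/1Ld/1B | 6r 2w}
  2. MUL→r2 ⇒ no(WAW)  {1A/2Mu/1Ld/1B | 6r 2w}
  3. ALU→r1 ⇒ go  {0A/2Mu/1Ld/1B | 4r 1w}
  4. MUL→r8 ⇒ go  {0A/1Mu/1Ld/1B | 2r 0w}
  5. ALU→r0 ⇒ no(FU)  {0A/1Mu/1Ld/1B | 2r 0w}
  6. ALU→r7 ⇒ no(FU)  {0A/1Mu/1Ld/1B | 2r 0w}
  7. ALU→r1 ⇒ no(FU)  {0A/1Mu/1Ld/1B | 2r 0w}

issued = [0, 1, 3, 4]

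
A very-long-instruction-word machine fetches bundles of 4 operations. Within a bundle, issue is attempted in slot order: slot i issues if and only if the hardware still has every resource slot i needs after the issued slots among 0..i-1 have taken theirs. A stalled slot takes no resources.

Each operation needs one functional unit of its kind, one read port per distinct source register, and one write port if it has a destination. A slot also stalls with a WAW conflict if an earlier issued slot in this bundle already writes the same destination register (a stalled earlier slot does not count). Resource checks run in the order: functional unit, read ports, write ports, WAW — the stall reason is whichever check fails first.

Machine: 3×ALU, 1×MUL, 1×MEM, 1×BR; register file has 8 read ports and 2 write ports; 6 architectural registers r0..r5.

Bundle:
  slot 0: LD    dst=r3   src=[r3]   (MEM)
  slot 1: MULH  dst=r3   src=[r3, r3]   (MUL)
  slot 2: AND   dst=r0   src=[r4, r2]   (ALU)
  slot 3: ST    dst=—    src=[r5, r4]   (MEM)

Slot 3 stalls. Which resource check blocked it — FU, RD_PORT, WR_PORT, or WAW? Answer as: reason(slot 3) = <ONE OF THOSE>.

  0. MEM→r3 ⇒ go  {3A/1Mu/0Ld/1B | 7r 1w}
  1. MUL→r3 ⇒ no(WAW)  {3A/1Mu/0Ld/1B | 7r 1w}
  2. ALU→r0 ⇒ go  {2A/1Mu/0Ld/1B | 5r 0w}
  3. MEM ⇒ no(FU)  {2A/1Mu/0Ld/1B | 5r 0w}

reason(slot 3) = FU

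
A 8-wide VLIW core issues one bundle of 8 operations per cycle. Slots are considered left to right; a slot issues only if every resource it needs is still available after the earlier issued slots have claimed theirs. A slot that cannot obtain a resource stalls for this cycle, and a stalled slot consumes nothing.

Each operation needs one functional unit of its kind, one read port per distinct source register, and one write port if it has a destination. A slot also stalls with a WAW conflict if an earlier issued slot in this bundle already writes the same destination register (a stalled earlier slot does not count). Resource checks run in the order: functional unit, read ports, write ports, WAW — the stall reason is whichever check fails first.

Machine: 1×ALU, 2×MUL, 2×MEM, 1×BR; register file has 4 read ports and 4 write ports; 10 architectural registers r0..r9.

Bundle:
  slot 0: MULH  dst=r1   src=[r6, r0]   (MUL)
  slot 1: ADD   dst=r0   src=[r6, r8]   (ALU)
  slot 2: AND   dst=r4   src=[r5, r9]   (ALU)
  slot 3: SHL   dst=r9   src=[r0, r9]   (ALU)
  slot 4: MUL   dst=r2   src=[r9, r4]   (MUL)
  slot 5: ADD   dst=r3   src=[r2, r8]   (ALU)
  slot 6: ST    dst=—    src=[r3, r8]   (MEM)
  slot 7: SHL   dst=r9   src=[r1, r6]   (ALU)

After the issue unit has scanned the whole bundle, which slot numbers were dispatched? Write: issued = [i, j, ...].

issued = [0, 1]

[0] MUL needs rd=2 wr=1: ok; after: ALU=1 MUL=1 MEM=2 BR=1, R=2, W=3
[1] ALU needs rd=2 wr=1: ok; after: ALU=0 MUL=1 MEM=2 BR=1, R=0, W=2
[2] ALU needs rd=2 wr=1: FU; after: ALU=0 MUL=1 MEM=2 BR=1, R=0, W=2
[3] ALU needs rd=2 wr=1: FU; after: ALU=0 MUL=1 MEM=2 BR=1, R=0, W=2
[4] MUL needs rd=2 wr=1: RD_PORT; after: ALU=0 MUL=1 MEM=2 BR=1, R=0, W=2
[5] ALU needs rd=2 wr=1: FU; after: ALU=0 MUL=1 MEM=2 BR=1, R=0, W=2
[6] MEM needs rd=2 wr=0: RD_PORT; after: ALU=0 MUL=1 MEM=2 BR=1, R=0, W=2
[7] ALU needs rd=2 wr=1: FU; after: ALU=0 MUL=1 MEM=2 BR=1, R=0, W=2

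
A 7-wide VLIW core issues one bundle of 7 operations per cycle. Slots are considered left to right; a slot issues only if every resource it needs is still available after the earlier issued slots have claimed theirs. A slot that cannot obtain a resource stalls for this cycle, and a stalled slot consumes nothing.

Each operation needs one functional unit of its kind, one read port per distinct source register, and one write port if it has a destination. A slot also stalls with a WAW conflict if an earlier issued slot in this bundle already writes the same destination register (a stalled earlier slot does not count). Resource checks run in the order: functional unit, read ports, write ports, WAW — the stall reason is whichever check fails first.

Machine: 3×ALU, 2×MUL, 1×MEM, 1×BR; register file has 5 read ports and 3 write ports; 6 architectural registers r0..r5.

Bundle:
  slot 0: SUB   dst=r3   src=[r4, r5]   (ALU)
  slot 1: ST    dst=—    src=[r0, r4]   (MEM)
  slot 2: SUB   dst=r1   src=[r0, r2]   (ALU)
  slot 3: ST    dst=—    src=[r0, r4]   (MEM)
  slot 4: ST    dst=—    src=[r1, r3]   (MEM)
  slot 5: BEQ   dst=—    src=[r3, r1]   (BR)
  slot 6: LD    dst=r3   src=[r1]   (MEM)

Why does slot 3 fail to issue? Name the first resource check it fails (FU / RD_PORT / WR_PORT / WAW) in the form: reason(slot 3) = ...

#0 ALU src=r4,r5 dispatched  <A:2 Mu:2 Ld:1 B:1 rd:3 wr:2>
#1 MEM src=r0,r4 dispatched  <A:2 Mu:2 Ld:0 B:1 rd:1 wr:2>
#2 ALU src=r0,r2 held:RD_PORT  <A:2 Mu:2 Ld:0 B:1 rd:1 wr:2>
#3 MEM src=r0,r4 held:FU  <A:2 Mu:2 Ld:0 B:1 rd:1 wr:2>
#4 MEM src=r1,r3 held:FU  <A:2 Mu:2 Ld:0 B:1 rd:1 wr:2>
#5 BR src=r3,r1 held:RD_PORT  <A:2 Mu:2 Ld:0 B:1 rd:1 wr:2>
#6 MEM src=r1 held:FU  <A:2 Mu:2 Ld:0 B:1 rd:1 wr:2>

reason(slot 3) = FU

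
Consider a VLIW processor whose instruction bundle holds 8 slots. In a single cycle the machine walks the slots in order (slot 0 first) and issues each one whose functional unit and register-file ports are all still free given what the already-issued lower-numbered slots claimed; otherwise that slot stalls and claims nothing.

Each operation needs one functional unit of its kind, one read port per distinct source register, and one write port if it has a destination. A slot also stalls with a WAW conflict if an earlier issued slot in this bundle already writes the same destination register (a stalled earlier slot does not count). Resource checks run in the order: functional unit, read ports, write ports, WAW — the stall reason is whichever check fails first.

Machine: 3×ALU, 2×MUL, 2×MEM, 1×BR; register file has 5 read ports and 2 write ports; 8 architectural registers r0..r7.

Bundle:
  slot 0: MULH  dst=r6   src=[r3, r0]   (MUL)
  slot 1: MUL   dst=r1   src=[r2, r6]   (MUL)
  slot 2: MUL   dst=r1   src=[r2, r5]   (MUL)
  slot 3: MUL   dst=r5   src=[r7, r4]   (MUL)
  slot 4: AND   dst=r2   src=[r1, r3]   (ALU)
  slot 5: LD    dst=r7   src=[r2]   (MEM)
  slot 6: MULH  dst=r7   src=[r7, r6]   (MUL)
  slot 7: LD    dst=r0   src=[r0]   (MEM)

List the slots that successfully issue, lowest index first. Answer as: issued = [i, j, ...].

issued = [0, 1]

#0 MUL src=r3,r0 dispatched  <A:3 Mu:1 Ld:2 B:1 rd:3 wr:1>
#1 MUL src=r2,r6 dispatched  <A:3 Mu:0 Ld:2 B:1 rd:1 wr:0>
#2 MUL src=r2,r5 held:FU  <A:3 Mu:0 Ld:2 B:1 rd:1 wr:0>
#3 MUL src=r7,r4 held:FU  <A:3 Mu:0 Ld:2 B:1 rd:1 wr:0>
#4 ALU src=r1,r3 held:RD_PORT  <A:3 Mu:0 Ld:2 B:1 rd:1 wr:0>
#5 MEM src=r2 held:WR_PORT  <A:3 Mu:0 Ld:2 B:1 rd:1 wr:0>
#6 MUL src=r7,r6 held:FU  <A:3 Mu:0 Ld:2 B:1 rd:1 wr:0>
#7 MEM src=r0 held:WR_PORT  <A:3 Mu:0 Ld:2 B:1 rd:1 wr:0>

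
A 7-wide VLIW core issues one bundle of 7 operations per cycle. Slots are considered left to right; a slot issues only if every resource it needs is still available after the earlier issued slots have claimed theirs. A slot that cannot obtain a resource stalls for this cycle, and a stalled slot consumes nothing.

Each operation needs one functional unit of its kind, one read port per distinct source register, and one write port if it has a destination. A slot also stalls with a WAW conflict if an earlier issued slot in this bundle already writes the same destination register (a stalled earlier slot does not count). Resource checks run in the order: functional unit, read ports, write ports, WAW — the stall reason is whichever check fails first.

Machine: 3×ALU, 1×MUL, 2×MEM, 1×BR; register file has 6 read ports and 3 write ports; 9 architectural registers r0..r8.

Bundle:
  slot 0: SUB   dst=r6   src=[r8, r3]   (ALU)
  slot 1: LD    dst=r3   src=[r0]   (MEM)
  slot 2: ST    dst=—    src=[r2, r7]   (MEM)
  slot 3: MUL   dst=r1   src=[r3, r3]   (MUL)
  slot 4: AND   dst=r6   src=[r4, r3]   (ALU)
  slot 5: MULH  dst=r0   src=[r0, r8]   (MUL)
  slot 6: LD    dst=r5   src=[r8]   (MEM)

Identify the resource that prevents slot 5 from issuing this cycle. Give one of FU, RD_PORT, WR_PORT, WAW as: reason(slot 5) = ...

slot 0 (ALU): ISSUE — free A2,Mu1,Ld2,B1 rp4 wp2
slot 1 (MEM): ISSUE — free A2,Mu1,Ld1,B1 rp3 wp1
slot 2 (MEM): ISSUE — free A2,Mu1,Ld0,B1 rp1 wp1
slot 3 (MUL): ISSUE — free A2,Mu0,Ld0,B1 rp0 wp0
slot 4 (ALU): stall RD_PORT — free A2,Mu0,Ld0,B1 rp0 wp0
slot 5 (MUL): stall FU — free A2,Mu0,Ld0,B1 rp0 wp0
slot 6 (MEM): stall FU — free A2,Mu0,Ld0,B1 rp0 wp0

reason(slot 5) = FU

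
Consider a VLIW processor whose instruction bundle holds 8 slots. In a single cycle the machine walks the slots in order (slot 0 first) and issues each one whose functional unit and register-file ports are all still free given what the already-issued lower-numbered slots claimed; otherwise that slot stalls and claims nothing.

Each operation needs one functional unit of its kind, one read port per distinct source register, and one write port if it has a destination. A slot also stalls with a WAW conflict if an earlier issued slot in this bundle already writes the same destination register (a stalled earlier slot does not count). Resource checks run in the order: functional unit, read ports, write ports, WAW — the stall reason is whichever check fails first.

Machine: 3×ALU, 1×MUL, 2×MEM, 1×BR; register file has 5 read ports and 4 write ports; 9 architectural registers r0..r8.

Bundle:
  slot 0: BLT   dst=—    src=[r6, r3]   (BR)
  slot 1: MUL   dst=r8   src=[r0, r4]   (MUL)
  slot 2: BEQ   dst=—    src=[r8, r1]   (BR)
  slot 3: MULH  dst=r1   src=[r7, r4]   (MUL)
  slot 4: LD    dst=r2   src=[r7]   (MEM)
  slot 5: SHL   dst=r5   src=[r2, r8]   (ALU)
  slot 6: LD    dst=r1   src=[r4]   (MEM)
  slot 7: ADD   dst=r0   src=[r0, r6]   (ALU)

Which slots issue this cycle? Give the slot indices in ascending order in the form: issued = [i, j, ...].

issued = [0, 1, 4]

slot 0 (BR): ISSUE — free A3,Mu1,Ld2,B0 rp3 wp4
slot 1 (MUL): ISSUE — free A3,Mu0,Ld2,B0 rp1 wp3
slot 2 (BR): stall FU — free A3,Mu0,Ld2,B0 rp1 wp3
slot 3 (MUL): stall FU — free A3,Mu0,Ld2,B0 rp1 wp3
slot 4 (MEM): ISSUE — free A3,Mu0,Ld1,B0 rp0 wp2
slot 5 (ALU): stall RD_PORT — free A3,Mu0,Ld1,B0 rp0 wp2
slot 6 (MEM): stall RD_PORT — free A3,Mu0,Ld1,B0 rp0 wp2
slot 7 (ALU): stall RD_PORT — free A3,Mu0,Ld1,B0 rp0 wp2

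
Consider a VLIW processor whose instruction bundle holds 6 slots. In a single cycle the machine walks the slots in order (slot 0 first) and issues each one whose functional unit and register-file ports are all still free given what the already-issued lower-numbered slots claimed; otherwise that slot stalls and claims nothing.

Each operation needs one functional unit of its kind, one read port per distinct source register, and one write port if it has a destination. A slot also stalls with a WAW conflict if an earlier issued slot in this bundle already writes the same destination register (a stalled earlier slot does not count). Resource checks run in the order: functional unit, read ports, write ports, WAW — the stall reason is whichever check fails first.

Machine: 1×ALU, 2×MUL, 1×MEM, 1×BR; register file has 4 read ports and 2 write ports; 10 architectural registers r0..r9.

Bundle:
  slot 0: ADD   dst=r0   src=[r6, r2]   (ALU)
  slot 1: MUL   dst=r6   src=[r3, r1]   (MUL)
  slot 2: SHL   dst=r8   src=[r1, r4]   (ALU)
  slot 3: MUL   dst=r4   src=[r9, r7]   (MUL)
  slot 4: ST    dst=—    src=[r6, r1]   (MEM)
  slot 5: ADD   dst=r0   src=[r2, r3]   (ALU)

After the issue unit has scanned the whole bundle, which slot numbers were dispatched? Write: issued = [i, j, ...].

[0] ALU needs rd=2 wr=1: ok; after: ALU=0 MUL=2 MEM=1 BR=1, R=2, W=1
[1] MUL needs rd=2 wr=1: ok; after: ALU=0 MUL=1 MEM=1 BR=1, R=0, W=0
[2] ALU needs rd=2 wr=1: FU; after: ALU=0 MUL=1 MEM=1 BR=1, R=0, W=0
[3] MUL needs rd=2 wr=1: RD_PORT; after: ALU=0 MUL=1 MEM=1 BR=1, R=0, W=0
[4] MEM needs rd=2 wr=0: RD_PORT; after: ALU=0 MUL=1 MEM=1 BR=1, R=0, W=0
[5] ALU needs rd=2 wr=1: FU; after: ALU=0 MUL=1 MEM=1 BR=1, R=0, W=0

issued = [0, 1]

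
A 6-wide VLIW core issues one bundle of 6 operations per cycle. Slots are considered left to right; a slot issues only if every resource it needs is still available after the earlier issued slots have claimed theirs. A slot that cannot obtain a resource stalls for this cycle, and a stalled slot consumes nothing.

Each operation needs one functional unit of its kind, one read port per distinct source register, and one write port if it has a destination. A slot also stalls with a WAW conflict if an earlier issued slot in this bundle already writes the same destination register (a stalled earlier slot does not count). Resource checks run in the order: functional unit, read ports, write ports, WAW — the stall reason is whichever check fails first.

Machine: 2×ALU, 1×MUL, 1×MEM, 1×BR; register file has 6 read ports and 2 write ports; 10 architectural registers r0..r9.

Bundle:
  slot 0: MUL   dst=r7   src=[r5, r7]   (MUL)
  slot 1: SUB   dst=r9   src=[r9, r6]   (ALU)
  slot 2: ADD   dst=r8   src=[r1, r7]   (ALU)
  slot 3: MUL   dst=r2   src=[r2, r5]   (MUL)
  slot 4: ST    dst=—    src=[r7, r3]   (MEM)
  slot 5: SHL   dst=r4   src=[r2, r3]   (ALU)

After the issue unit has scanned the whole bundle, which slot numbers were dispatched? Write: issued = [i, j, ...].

issued = [0, 1, 4]

#0 MUL src=r5,r7 dispatched  <A:2 Mu:0 Ld:1 B:1 rd:4 wr:1>
#1 ALU src=r9,r6 dispatched  <A:1 Mu:0 Ld:1 B:1 rd:2 wr:0>
#2 ALU src=r1,r7 held:WR_PORT  <A:1 Mu:0 Ld:1 B:1 rd:2 wr:0>
#3 MUL src=r2,r5 held:FU  <A:1 Mu:0 Ld:1 B:1 rd:2 wr:0>
#4 MEM src=r7,r3 dispatched  <A:1 Mu:0 Ld:0 B:1 rd:0 wr:0>
#5 ALU src=r2,r3 held:RD_PORT  <A:1 Mu:0 Ld:0 B:1 rd:0 wr:0>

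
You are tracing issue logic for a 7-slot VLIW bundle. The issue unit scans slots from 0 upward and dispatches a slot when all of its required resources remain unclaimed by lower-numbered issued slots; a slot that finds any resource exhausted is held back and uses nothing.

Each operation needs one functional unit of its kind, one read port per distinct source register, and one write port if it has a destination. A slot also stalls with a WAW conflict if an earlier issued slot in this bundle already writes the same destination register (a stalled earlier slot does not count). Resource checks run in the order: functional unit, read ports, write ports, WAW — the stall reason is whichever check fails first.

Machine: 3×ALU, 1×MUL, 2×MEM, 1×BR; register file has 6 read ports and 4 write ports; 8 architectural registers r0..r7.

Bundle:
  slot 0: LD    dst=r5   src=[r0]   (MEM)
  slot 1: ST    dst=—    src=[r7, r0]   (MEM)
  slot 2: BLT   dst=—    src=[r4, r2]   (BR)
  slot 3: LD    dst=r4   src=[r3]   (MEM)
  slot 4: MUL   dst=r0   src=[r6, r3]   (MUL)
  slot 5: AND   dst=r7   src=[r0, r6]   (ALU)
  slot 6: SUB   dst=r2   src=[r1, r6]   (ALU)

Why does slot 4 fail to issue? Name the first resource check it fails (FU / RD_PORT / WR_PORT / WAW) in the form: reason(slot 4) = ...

reason(slot 4) = RD_PORT

slot 0 (MEM): ISSUE — free A3,Mu1,Ld1,B1 rp5 wp3
slot 1 (MEM): ISSUE — free A3,Mu1,Ld0,B1 rp3 wp3
slot 2 (BR): ISSUE — free A3,Mu1,Ld0,B0 rp1 wp3
slot 3 (MEM): stall FU — free A3,Mu1,Ld0,B0 rp1 wp3
slot 4 (MUL): stall RD_PORT — free A3,Mu1,Ld0,B0 rp1 wp3
slot 5 (ALU): stall RD_PORT — free A3,Mu1,Ld0,B0 rp1 wp3
slot 6 (ALU): stall RD_PORT — free A3,Mu1,Ld0,B0 rp1 wp3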